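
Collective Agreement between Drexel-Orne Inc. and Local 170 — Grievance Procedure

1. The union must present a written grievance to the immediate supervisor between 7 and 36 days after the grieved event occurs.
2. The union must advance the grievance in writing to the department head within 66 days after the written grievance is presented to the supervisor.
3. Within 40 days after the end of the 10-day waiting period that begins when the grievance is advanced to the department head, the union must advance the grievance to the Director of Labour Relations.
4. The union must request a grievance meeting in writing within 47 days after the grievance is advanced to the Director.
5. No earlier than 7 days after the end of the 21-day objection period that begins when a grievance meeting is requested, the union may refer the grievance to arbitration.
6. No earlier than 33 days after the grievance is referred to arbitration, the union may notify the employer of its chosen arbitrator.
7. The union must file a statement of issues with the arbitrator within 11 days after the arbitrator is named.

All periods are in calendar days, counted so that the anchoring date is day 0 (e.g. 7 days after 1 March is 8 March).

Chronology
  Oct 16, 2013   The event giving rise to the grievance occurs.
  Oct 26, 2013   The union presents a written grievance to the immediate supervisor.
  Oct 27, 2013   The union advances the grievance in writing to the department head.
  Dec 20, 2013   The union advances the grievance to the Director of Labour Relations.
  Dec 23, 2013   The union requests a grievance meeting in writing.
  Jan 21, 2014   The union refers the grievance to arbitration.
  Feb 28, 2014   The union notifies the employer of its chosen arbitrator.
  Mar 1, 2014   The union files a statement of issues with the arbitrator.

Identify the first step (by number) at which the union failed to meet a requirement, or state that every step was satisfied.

Step 1: the window is 7–36 days after Oct 16, 2013 (when the grieved event occurs), so Oct 23, 2013 through Nov 21, 2013; Oct 26, 2013 falls inside that range.
Step 2: 66 days after Oct 26, 2013 (when the written grievance is presented to the supervisor) is Dec 31, 2013; completed Oct 27, 2013, before the deadline.
Step 3: 40 days after Nov 6, 2013 (end of the 10-day waiting period, which began when the grievance is advanced to the department head on Oct 27, 2013) is Dec 16, 2013; not done until Dec 20, 2013, 4 days after the deadline.
The analysis stops there.

Step 3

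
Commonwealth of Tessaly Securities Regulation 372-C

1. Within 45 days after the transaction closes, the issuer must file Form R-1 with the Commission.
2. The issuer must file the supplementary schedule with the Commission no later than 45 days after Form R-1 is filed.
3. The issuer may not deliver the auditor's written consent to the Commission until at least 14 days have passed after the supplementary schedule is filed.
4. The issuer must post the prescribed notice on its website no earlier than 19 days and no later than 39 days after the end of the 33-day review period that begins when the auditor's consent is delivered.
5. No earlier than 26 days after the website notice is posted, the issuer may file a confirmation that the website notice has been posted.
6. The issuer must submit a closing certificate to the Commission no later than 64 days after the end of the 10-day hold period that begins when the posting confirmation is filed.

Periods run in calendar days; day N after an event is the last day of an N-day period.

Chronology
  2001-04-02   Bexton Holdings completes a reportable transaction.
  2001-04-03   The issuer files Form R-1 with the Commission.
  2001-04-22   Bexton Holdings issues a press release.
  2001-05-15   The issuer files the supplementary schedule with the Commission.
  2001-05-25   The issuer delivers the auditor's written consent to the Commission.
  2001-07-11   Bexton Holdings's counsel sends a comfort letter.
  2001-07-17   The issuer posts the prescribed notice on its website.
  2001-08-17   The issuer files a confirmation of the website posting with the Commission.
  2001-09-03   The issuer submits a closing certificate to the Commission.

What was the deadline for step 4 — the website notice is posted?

2001-08-05

The auditor's consent is delivered on 2001-05-25; the 33-day review period therefore ends 2001-06-27, and step 4 runs from that date. The window is 19–39 days after 2001-06-27; it closes on 2001-08-05.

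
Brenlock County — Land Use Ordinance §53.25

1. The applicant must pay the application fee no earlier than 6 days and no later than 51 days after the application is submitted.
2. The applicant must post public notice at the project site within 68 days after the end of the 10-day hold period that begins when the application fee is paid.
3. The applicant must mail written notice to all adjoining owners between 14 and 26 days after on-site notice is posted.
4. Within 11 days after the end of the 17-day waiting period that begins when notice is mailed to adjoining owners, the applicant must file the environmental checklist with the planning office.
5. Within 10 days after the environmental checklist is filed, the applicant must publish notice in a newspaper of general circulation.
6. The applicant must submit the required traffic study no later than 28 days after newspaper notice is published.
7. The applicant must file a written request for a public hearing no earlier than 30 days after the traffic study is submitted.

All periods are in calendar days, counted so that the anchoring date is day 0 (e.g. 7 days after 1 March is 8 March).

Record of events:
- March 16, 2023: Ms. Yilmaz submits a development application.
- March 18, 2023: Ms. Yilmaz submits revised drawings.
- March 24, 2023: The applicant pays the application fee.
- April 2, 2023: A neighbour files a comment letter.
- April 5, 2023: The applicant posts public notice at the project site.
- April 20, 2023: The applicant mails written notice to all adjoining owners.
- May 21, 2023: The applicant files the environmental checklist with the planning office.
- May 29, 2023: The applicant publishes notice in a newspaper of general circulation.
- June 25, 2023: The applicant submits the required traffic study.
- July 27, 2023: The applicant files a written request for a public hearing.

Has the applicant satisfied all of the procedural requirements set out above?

(1) the permitted window runs from March 16, 2023 + 6 = March 22, 2023 to March 16, 2023 + 51 = May 6, 2023; done March 24, 2023, which is between those dates.
(2) due by April 3, 2023 + 68 days = June 10, 2023; April 5, 2023 is within that limit.
(3) the permitted window runs from April 5, 2023 + 14 = April 19, 2023 to April 5, 2023 + 26 = May 1, 2023; done April 20, 2023 — within the window.
(4) due by May 7, 2023 + 11 days = May 18, 2023; done May 21, 2023 — 3 days late.
That is the first point of non-compliance.

No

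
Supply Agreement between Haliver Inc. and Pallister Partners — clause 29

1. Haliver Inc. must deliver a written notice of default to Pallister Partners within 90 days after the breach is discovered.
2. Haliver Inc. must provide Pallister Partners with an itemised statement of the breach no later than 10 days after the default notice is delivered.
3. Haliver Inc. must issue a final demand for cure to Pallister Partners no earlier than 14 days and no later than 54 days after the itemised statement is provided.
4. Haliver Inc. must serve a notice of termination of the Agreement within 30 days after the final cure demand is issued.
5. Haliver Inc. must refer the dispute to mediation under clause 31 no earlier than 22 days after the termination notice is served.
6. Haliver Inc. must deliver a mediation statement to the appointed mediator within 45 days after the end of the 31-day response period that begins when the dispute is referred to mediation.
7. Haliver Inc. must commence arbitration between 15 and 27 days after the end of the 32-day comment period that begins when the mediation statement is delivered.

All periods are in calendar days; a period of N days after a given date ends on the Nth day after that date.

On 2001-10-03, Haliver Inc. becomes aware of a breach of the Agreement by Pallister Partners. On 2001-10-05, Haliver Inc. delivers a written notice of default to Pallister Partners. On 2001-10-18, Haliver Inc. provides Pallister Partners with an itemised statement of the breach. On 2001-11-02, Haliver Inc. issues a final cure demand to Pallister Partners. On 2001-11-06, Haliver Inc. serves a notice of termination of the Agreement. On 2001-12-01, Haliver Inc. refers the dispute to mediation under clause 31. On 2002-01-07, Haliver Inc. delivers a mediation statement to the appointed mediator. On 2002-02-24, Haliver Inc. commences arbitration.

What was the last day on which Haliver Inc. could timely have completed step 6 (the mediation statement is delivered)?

The dispute is referred to mediation on 2001-12-01; the 31-day response period therefore ends 2002-01-01, and step 6 runs from that date. 45 days after 2002-01-01 is 2002-02-15.

2002-02-15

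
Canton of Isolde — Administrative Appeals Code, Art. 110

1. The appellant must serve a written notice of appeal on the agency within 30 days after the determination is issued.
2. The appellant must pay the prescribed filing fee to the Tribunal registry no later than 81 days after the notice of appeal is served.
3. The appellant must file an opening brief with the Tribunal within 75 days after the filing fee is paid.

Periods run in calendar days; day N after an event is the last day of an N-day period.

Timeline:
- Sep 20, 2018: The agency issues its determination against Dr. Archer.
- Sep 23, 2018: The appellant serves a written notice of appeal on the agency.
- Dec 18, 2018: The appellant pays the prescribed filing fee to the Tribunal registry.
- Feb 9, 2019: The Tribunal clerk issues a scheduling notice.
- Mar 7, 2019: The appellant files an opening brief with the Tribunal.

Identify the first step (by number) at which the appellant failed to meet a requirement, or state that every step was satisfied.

Step 2

Step 1 — counting 30 days from Sep 20, 2018 (when the determination is issued) gives a deadline of Oct 20, 2018; done Sep 23, 2018 — timely.
Step 2 — counting 81 days from Sep 23, 2018 (when the notice of appeal is served) gives a deadline of Dec 13, 2018; not done until Dec 18, 2018, 5 days after the deadline.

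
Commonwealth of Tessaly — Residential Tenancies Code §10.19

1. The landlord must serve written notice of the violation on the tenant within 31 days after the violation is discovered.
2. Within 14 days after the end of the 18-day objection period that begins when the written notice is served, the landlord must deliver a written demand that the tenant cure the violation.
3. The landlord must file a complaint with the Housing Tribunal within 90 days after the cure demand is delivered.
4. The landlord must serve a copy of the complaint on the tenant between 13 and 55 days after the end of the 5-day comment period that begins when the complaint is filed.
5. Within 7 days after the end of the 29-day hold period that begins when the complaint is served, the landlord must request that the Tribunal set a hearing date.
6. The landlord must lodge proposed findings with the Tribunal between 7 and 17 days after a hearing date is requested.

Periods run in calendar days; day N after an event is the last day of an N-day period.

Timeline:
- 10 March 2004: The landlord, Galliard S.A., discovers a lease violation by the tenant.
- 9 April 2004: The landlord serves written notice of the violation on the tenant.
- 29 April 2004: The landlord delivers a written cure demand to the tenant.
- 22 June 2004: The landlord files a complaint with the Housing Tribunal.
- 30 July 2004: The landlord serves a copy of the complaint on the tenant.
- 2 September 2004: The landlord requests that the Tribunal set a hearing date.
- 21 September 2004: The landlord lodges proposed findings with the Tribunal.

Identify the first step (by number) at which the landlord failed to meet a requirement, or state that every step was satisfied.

(1) due by 10 March 2004 + 31 days = 10 April 2004; completed 9 April 2004, before the deadline.
(2) due by 27 April 2004 + 14 days = 11 May 2004; 29 April 2004 is within that limit.
(3) due by 29 April 2004 + 90 days = 28 July 2004; completed 22 June 2004, before the deadline.
(4) the permitted window runs from 27 June 2004 + 13 = 10 July 2004 to 27 June 2004 + 55 = 21 August 2004; done 30 July 2004 — within the window.
(5) due by 28 August 2004 + 7 days = 4 September 2004; 2 September 2004 is within that limit.
(6) the permitted window runs from 2 September 2004 + 7 = 9 September 2004 to 2 September 2004 + 17 = 19 September 2004; done 21 September 2004 — 2 days after the window closed.

Step 6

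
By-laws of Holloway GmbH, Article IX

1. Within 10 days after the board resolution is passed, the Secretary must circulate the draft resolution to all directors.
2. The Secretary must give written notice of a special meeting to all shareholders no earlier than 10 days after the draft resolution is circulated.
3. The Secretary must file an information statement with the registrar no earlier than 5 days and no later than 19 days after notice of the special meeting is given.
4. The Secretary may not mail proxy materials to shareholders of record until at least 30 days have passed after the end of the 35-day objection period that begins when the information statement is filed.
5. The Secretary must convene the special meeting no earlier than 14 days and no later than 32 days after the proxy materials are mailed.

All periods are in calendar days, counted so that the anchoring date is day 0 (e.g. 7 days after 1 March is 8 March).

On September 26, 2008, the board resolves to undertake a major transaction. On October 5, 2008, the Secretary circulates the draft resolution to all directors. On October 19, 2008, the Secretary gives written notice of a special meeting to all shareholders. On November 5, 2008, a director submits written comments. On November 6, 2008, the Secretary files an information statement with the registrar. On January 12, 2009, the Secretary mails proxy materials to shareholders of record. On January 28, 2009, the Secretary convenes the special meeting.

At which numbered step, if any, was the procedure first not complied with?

None — every step was satisfied

Step 1 — counting 10 days from September 26, 2008 (when the board resolution is passed) gives a deadline of October 6, 2008; done October 5, 2008 — timely.
Step 2 — must wait 10 days from October 5, 2008 (when the draft resolution is circulated), so not before October 15, 2008; done October 19, 2008 — permitted.
Step 3 — 5 and 19 days from October 19, 2008 (when notice of the special meeting is given) are October 24, 2008 and November 7, 2008 respectively; done November 6, 2008, which is between those dates.
Step 4 — must wait 30 days from December 11, 2008 (end of the 35-day objection period, which began when the information statement is filed on November 6, 2008), so not before January 10, 2009; done January 12, 2009, after the minimum wait.
Step 5 — 14 and 32 days from January 12, 2009 (when the proxy materials are mailed) are January 26, 2009 and February 13, 2009 respectively; January 28, 2009 falls inside that range.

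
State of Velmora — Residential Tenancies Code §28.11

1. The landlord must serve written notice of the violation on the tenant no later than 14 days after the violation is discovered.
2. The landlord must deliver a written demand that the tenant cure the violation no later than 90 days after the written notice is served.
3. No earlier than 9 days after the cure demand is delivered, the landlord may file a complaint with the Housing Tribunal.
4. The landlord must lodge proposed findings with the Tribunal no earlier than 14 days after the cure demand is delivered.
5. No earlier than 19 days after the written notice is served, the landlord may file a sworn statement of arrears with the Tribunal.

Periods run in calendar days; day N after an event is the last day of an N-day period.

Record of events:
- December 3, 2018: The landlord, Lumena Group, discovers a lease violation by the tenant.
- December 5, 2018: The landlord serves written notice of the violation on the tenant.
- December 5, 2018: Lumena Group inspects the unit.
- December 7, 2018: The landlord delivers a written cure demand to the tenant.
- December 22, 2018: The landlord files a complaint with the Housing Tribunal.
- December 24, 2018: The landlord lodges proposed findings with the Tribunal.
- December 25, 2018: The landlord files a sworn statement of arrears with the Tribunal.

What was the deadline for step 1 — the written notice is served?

Step 1 runs from December 3, 2018, when the violation is discovered. 14 days after December 3, 2018 is December 17, 2018.

December 17, 2018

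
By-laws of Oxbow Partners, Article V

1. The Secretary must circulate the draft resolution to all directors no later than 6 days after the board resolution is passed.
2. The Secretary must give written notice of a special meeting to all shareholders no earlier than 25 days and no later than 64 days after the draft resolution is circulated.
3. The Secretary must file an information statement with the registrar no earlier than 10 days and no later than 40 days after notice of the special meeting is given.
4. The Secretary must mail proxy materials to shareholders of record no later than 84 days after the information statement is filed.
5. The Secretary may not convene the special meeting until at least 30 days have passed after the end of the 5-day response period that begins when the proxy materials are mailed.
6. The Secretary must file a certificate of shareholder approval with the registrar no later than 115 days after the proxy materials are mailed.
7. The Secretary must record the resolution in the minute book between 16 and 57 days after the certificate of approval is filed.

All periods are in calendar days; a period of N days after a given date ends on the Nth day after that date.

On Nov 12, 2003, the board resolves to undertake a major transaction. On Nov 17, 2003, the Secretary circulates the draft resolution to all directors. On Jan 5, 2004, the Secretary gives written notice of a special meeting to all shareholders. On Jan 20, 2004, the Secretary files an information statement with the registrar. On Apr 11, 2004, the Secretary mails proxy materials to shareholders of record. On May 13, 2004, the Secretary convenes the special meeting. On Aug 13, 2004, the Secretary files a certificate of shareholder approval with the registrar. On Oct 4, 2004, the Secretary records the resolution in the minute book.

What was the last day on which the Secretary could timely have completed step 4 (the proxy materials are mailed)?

Apr 13, 2004

Step 4 runs from Jan 20, 2004, when the information statement is filed. 84 days after Jan 20, 2004 is Apr 13, 2004.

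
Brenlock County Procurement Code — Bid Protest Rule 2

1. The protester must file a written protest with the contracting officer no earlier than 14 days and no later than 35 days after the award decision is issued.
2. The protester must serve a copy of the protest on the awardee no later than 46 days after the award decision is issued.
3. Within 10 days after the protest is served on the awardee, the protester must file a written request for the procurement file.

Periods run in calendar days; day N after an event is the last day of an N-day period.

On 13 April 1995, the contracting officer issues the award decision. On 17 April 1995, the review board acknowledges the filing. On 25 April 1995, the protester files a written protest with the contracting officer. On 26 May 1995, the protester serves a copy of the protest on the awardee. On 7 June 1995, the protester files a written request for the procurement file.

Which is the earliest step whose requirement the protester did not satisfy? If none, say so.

Step 1

(1) the permitted window runs from 13 April 1995 + 14 = 27 April 1995 to 13 April 1995 + 35 = 18 May 1995; done 25 April 1995 — 2 days before the window opened.
Later steps need not be reached.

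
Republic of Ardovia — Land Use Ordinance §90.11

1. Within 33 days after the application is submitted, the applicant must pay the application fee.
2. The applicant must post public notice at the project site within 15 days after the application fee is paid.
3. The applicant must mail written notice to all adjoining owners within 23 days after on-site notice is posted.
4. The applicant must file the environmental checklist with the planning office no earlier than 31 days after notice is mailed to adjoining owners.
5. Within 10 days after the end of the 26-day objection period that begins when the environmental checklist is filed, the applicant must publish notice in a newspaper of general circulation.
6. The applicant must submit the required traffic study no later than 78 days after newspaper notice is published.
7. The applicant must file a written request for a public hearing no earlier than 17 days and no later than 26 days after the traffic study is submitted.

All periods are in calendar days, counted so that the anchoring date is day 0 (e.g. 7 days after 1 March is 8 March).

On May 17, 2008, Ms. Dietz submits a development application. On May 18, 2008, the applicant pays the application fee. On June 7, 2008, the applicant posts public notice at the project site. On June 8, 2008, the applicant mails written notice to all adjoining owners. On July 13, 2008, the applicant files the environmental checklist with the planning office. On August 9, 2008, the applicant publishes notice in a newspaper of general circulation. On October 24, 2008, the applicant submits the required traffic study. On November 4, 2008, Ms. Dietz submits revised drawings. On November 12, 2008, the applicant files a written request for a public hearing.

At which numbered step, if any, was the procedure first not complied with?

Step 1 — counting 33 days from May 17, 2008 (when the application is submitted) gives a deadline of June 19, 2008; completed May 18, 2008, before the deadline.
Step 2 — counting 15 days from May 18, 2008 (when the application fee is paid) gives a deadline of June 2, 2008; not done until June 7, 2008, 5 days after the deadline.

Step 2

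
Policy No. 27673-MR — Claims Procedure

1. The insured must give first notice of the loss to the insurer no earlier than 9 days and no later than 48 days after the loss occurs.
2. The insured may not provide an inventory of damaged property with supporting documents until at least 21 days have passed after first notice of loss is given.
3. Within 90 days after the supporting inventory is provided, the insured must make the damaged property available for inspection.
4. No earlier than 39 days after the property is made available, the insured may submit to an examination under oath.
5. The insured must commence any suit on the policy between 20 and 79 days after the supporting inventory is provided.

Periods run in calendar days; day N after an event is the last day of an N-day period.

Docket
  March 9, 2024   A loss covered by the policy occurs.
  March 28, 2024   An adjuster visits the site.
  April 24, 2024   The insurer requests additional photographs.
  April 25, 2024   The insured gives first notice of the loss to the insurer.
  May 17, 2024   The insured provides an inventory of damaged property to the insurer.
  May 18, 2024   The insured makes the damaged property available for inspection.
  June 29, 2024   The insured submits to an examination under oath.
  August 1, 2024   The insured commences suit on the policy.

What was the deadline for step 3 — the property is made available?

August 15, 2024

Step 3 runs from May 17, 2024, when the supporting inventory is provided. 90 days after May 17, 2024 is August 15, 2024.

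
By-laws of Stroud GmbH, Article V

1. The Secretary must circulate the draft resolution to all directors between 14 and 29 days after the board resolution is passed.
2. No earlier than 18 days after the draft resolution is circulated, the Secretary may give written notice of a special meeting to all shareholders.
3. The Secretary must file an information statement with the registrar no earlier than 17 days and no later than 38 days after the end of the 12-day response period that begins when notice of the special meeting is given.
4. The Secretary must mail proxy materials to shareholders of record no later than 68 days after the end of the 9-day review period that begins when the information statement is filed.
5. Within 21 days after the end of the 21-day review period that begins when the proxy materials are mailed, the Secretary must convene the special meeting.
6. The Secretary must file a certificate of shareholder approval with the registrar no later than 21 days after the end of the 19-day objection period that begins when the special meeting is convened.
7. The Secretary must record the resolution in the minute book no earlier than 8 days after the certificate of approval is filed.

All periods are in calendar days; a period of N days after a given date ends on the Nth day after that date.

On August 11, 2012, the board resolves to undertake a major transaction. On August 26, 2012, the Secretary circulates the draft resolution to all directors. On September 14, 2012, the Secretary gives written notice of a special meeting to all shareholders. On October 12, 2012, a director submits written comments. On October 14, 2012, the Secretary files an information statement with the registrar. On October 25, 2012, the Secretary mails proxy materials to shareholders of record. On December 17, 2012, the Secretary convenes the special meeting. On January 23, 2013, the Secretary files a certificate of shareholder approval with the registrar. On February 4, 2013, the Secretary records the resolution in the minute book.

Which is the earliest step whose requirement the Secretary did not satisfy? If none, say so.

Step 5

Step 1 — 14 and 29 days from August 11, 2012 (when the board resolution is passed) are August 25, 2012 and September 9, 2012 respectively; done August 26, 2012, which is between those dates.
Step 2 — must wait 18 days from August 26, 2012 (when the draft resolution is circulated), so not before September 13, 2012; September 14, 2012 is on or after that date.
Step 3 — 17 and 38 days from September 26, 2012 (end of the 12-day response period, which began when notice of the special meeting is given on September 14, 2012) are October 13, 2012 and November 3, 2012 respectively; done October 14, 2012 — within the window.
Step 4 — counting 68 days from October 23, 2012 (end of the 9-day review period, which began when the information statement is filed on October 14, 2012) gives a deadline of December 30, 2012; October 25, 2012 is within that limit.
Step 5 — counting 21 days from November 15, 2012 (end of the 21-day review period, which began when the proxy materials are mailed on October 25, 2012) gives a deadline of December 6, 2012; done December 17, 2012 — 11 days late.
The procedure was therefore not followed at step 5.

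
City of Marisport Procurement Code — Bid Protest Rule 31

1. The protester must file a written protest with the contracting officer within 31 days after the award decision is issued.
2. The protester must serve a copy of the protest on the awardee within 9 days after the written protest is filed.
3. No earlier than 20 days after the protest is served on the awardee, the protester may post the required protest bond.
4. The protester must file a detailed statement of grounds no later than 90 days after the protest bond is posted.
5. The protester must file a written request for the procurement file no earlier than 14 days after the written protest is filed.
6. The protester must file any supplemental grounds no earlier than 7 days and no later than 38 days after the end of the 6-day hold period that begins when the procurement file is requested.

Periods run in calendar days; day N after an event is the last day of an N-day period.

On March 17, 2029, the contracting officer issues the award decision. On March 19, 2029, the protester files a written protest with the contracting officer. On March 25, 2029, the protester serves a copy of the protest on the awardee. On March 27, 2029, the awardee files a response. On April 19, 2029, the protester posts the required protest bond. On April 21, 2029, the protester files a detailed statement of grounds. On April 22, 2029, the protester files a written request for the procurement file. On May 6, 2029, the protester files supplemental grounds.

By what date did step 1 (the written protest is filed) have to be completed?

April 17, 2029

Step 1 runs from March 17, 2029, when the award decision is issued. 31 days after March 17, 2029 is April 17, 2029.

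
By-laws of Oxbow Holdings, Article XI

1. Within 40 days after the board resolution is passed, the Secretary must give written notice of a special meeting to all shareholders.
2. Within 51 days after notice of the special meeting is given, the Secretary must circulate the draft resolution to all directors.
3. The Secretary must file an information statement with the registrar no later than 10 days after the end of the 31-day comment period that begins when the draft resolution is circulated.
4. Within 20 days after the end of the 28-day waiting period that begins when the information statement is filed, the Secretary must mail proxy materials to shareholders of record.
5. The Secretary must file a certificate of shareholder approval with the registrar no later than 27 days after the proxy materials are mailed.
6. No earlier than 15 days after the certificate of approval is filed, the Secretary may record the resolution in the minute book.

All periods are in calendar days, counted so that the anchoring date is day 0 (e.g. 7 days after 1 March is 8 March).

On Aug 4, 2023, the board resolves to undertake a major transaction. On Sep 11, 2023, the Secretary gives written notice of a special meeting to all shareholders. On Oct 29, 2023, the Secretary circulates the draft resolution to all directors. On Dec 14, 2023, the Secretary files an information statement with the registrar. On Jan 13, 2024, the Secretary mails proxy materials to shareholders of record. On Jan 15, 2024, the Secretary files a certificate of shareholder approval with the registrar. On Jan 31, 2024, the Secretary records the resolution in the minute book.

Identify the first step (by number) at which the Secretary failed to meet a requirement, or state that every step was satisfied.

Step 3

(1) due by Aug 4, 2023 + 40 days = Sep 13, 2023; completed Sep 11, 2023, before the deadline.
(2) due by Sep 11, 2023 + 51 days = Nov 1, 2023; completed Oct 29, 2023, before the deadline.
(3) due by Nov 29, 2023 + 10 days = Dec 9, 2023; done Dec 14, 2023 — 5 days late.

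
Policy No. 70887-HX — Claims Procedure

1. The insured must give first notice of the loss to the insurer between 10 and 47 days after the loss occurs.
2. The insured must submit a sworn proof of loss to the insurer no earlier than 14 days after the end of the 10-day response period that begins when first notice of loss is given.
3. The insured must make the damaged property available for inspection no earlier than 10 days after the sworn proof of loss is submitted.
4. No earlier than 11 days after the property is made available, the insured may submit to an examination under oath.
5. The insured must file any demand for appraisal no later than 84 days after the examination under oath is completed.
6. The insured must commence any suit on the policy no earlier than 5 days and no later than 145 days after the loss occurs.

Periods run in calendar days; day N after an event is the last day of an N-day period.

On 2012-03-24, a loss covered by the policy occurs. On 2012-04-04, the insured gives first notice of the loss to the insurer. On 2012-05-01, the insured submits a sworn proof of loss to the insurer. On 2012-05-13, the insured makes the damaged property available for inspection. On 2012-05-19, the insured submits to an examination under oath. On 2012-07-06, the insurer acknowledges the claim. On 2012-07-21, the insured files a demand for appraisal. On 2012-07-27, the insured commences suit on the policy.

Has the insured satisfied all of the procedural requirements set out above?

Step 1: the window is 10–47 days after 2012-03-24 (when the loss occurs), so 2012-04-03 through 2012-05-10; done 2012-04-04, which is between those dates.
Step 2: the earliest permitted date is 14 days after 2012-04-14 (end of the 10-day response period, which began when first notice of loss is given on 2012-04-04), i.e. 2012-04-28; done 2012-05-01 — permitted.
Step 3: the earliest permitted date is 10 days after 2012-05-01 (when the sworn proof of loss is submitted), i.e. 2012-05-11; done 2012-05-13, after the minimum wait.
Step 4: the earliest permitted date is 11 days after 2012-05-13 (when the property is made available), i.e. 2012-05-24; acted on 2012-05-19, 5 days prematurely.
The analysis stops there.

No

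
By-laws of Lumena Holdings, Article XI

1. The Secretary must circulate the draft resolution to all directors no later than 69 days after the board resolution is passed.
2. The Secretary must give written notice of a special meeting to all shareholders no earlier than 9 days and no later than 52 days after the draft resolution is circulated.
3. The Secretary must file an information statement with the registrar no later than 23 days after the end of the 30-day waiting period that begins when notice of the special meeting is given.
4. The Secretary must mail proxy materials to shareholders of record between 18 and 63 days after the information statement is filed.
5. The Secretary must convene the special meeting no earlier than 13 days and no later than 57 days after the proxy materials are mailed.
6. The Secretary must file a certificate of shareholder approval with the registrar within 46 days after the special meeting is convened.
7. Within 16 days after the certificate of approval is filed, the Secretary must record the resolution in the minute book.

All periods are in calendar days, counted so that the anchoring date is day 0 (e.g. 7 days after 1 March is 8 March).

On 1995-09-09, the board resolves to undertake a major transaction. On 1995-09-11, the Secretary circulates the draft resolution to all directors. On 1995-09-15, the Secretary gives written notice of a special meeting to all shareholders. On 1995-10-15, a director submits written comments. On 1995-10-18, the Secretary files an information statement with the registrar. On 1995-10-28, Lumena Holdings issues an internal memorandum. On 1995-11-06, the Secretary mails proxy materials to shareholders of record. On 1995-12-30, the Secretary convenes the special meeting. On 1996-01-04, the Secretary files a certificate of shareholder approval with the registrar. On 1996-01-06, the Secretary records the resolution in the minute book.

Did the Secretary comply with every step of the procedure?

No

Step 1 — counting 69 days from 1995-09-09 (when the board resolution is passed) gives a deadline of 1995-11-17; 1995-09-11 is within that limit.
Step 2 — 9 and 52 days from 1995-09-11 (when the draft resolution is circulated) are 1995-09-20 and 1995-11-02 respectively; done 1995-09-15 — 5 days before the window opened.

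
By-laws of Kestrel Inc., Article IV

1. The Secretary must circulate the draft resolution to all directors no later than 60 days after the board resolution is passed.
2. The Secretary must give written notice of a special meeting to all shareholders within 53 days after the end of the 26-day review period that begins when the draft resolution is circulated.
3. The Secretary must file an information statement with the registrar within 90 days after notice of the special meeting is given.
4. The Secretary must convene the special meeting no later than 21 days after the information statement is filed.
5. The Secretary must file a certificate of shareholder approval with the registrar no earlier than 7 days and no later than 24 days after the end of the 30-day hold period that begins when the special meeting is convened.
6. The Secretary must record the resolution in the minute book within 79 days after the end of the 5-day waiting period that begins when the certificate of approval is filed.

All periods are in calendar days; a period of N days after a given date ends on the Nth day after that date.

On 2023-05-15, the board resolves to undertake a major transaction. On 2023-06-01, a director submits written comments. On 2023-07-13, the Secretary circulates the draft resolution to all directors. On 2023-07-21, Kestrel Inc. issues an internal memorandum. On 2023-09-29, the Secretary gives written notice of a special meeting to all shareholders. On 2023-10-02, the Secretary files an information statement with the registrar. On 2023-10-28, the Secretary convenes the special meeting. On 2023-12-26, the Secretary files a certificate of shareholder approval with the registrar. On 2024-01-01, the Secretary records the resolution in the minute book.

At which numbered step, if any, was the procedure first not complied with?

Step 4

Step 1 — counting 60 days from 2023-05-15 (when the board resolution is passed) gives a deadline of 2023-07-14; 2023-07-13 is within that limit.
Step 2 — counting 53 days from 2023-08-08 (end of the 26-day review period, which began when the draft resolution is circulated on 2023-07-13) gives a deadline of 2023-09-30; completed 2023-09-29, before the deadline.
Step 3 — counting 90 days from 2023-09-29 (when notice of the special meeting is given) gives a deadline of 2023-12-28; 2023-10-02 is within that limit.
Step 4 — counting 21 days from 2023-10-02 (when the information statement is filed) gives a deadline of 2023-10-23; 2023-10-28 misses that deadline by 5 days.
The analysis stops there.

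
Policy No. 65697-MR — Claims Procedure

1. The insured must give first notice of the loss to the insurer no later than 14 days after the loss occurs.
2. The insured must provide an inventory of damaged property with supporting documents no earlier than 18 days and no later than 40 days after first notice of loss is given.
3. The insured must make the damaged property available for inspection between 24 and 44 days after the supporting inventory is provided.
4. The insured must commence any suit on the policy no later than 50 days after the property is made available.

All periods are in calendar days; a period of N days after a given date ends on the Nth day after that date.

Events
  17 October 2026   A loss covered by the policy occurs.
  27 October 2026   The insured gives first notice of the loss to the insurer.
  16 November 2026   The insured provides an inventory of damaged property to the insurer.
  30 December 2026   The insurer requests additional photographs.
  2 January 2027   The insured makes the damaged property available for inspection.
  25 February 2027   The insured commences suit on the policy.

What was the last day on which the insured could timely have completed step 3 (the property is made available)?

30 December 2026

Step 3 runs from 16 November 2026, when the supporting inventory is provided. The window is 24–44 days after 16 November 2026; it closes on 30 December 2026.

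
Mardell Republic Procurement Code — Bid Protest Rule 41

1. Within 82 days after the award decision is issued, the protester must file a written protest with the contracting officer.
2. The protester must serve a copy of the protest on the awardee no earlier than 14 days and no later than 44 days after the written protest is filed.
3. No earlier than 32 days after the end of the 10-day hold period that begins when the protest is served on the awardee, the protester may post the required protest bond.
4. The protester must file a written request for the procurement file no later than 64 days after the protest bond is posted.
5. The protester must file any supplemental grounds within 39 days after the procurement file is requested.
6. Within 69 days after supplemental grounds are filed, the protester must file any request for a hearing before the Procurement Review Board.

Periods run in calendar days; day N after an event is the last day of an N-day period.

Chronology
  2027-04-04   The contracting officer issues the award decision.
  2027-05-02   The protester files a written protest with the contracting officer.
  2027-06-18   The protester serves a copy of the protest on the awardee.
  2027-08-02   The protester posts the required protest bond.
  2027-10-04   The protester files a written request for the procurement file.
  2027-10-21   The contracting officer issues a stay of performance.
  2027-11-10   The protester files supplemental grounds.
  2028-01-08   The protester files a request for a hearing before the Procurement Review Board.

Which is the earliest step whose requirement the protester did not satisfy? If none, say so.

(1) due by 2027-04-04 + 82 days = 2027-06-25; completed 2027-05-02, before the deadline.
(2) the permitted window runs from 2027-05-02 + 14 = 2027-05-16 to 2027-05-02 + 44 = 2027-06-15; done 2027-06-18 — 3 days after the window closed.

Step 2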